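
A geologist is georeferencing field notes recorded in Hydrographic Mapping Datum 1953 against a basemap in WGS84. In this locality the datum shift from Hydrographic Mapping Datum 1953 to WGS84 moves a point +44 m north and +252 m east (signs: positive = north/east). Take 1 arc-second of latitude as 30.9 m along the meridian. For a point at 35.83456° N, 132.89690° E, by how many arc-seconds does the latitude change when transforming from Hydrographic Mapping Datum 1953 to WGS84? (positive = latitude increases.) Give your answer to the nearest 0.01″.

Δφ = 1.42″

1″ of latitude = 30.90 m, so Δφ = 44.0 / 30.90 = 1.424″.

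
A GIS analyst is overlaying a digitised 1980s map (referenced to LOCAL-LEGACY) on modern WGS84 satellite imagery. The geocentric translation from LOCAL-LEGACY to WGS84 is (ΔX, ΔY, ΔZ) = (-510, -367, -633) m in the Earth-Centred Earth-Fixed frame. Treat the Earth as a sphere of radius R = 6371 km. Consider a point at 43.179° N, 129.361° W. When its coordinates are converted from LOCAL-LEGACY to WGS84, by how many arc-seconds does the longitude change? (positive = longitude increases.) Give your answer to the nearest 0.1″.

Δλ = -7.2″

sin φ = 0.684280, cos φ = 0.729219, sin λ = -0.773165, cos λ = -0.634204.
East component: ΔE = −sin λ·ΔX + cos λ·ΔY = −(-0.773165)(-510) + (-0.634204)(-367) = -161.56 m.
1° of latitude spans πR/180 = 111195 m; at latitude φ, 1° of longitude spans that × cos φ = 81085.5 m, so Δλ = -161.56 / 81085.5 × 3600 = -7.173″.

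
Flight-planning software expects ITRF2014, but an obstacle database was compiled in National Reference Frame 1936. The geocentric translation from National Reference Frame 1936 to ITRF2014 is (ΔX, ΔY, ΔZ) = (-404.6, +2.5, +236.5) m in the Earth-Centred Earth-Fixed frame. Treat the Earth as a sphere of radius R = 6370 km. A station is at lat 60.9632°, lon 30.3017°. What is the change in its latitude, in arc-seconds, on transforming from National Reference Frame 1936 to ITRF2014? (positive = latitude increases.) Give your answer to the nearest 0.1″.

sin φ = 0.874308, cos φ = 0.485371, sin λ = 0.504553, cos λ = 0.863381.
North component: ΔN = −sin φ cos λ·ΔX − sin φ sin λ·ΔY + cos φ·ΔZ = −(0.874308)(0.863381)(-404.6) − (0.874308)(0.504553)(2.5) + (0.485371)(236.5) = 419.10 m.
1° of latitude spans πR/180 = 111177 m, so Δφ = 419.10 / 111177 × 3600 = 13.571″.

Δφ = 13.6″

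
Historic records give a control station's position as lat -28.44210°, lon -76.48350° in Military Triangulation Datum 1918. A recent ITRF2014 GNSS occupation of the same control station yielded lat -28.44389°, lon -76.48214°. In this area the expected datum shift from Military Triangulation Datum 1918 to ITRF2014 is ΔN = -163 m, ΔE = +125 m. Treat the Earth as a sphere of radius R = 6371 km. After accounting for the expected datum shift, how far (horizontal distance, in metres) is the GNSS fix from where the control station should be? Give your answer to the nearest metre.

Observed coordinate differences: Δφ = -0.00179°, Δλ = +0.00136°.
Converting to metres (1° lat = 111195 m, cos φ = 0.879299): observed ΔN = -199.0 m, observed ΔE = 133.0 m.
Subtracting the expected shift leaves a residual of -199.0 − (-163) = -36.0 m north and 133.0 − (125) = 8.0 m east.
Residual distance = √((-36.0)² + 8.0²) = 36.9 m.

37 m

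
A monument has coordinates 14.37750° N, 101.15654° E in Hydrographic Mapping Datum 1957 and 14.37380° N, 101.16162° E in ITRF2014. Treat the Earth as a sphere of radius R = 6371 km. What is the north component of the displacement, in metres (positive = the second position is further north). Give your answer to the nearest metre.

Δφ = 14.37380° − 14.37750° = -0.00370°; Δλ = 101.16162° − 101.15654° = +0.00508°.
1° along a meridian = πR/180 = 111195 m.
ΔN = Δφ × 111195 = -411.4 m; ΔE = Δλ × 111195 × cos(14.37750°) = +0.00508 × 111195 × 0.968681 = 547.2 m.

ΔN = -411 m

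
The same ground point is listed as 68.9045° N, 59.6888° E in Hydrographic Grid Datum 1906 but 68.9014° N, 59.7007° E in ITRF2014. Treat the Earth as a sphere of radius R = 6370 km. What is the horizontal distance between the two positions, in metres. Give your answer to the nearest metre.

Δφ = 68.9014° − 68.9045° = -0.0031°; Δλ = 59.7007° − 59.6888° = +0.0119°.
1° along a meridian = πR/180 = 111177 m.
ΔN = Δφ × 111177 = -344.7 m; ΔE = Δλ × 111177 × cos(68.9045°) = +0.0119 × 111177 × 0.359924 = 476.2 m.
Distance = √(ΔE² + ΔN²) = √(476.2² + (-344.7)²) = 587.8 m.

588 m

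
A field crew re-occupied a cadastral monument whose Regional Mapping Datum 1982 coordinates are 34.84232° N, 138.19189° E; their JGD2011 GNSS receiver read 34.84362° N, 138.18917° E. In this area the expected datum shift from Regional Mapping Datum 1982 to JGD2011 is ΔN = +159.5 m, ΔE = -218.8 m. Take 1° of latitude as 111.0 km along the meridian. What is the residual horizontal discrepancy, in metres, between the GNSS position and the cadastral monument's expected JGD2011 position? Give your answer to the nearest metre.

33 m

Observed coordinate differences: Δφ = +0.00130°, Δλ = -0.00272°.
Converting to metres (1° lat = 111000 m, cos φ = 0.820727): observed ΔN = 144.3 m, observed ΔE = -247.8 m.
Subtracting the expected shift leaves a residual of 144.3 − (159.5) = -15.2 m north and -247.8 − (-218.8) = -29.0 m east.
Residual distance = √((-15.2)² + (-29.0)²) = 32.7 m.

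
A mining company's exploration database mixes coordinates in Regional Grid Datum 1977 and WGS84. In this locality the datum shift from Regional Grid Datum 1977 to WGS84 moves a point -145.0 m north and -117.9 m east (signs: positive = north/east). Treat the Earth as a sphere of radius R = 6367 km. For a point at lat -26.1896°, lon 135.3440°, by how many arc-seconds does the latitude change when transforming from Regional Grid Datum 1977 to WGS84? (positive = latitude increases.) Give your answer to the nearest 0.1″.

Δφ = -4.7″

On a sphere of radius R, 1 rad of latitude = R, so Δφ = ΔN / R = -145.0 / 6367000 = -2.2774e-05 rad = -4.697″.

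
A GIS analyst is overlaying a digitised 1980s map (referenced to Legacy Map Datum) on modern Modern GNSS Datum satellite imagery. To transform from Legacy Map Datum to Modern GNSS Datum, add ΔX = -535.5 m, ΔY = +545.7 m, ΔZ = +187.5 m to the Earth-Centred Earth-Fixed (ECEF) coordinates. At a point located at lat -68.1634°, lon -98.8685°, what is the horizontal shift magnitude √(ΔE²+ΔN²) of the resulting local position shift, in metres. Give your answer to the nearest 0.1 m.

At φ = -68.1634°, λ = -98.8685°: sin φ = -0.928248, cos φ = 0.371961, sin λ = -0.988045, cos λ = -0.154167.
ΔE = −sin λ·ΔX + cos λ·ΔY = −(-0.988045)·(-535.5) + (-0.154167)·(545.7) = -613.23 m.
ΔN = −sin φ cos λ·ΔX − sin φ sin λ·ΔY + cos φ·ΔZ = −(-0.928248)(-0.154167)(-535.5) − (-0.928248)(-0.988045)(545.7) + (0.371961)(187.5) = -354.11 m.
Horizontal magnitude = √(ΔE² + ΔN²) = √((-613.23)² + (-354.11)²) = 708.13 m.

708.1 m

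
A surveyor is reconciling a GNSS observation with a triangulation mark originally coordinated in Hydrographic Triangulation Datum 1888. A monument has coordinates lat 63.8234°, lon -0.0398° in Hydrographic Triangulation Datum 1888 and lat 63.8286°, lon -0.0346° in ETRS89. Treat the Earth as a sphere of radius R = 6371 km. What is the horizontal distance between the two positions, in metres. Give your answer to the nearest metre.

632 m

Δφ = 63.8286° − 63.8234° = +0.0052°; Δλ = -0.0346° − -0.0398° = +0.0052°.
1° along a meridian = πR/180 = 111195 m.
ΔN = Δφ × 111195 = 578.2 m; ΔE = Δλ × 111195 × cos(63.8234°) = +0.0052 × 111195 × 0.441139 = 255.1 m.
Distance = √(ΔE² + ΔN²) = √(255.1² + 578.2²) = 632.0 m.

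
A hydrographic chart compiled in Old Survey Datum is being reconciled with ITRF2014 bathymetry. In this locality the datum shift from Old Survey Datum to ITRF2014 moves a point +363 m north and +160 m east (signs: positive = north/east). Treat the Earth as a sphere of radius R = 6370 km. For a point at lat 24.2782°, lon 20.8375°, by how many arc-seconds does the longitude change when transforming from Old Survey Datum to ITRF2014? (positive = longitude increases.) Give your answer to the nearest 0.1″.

At latitude 24.2782°, cos φ = 0.911560.
One radian of longitude at latitude φ spans R cos φ, so Δλ = ΔE / (R cos φ) = 160.0 / (6370000 × 0.911560) = 2.7555e-05 rad = 5.684″.

Δλ = 5.7″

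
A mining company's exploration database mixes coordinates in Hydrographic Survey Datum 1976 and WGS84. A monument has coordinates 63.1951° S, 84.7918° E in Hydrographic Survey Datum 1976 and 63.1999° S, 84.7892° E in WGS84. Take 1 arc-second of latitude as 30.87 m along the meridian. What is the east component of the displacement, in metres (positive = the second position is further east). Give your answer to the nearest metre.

ΔE = -130 m

Δφ = -63.1999° − -63.1951° = -0.0048°; Δλ = 84.7892° − 84.7918° = -0.0026°.
1° of latitude = 3600 × 30.87 = 111132 m.
ΔN = Δφ × 111132 = -533.4 m; ΔE = Δλ × 111132 × cos(-63.1951°) = -0.0026 × 111132 × 0.450954 = -130.3 m.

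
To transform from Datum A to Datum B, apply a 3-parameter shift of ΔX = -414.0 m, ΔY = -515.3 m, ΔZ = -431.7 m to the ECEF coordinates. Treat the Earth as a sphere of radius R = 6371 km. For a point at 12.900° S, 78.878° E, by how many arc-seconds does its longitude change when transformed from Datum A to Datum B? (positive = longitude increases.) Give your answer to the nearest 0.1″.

Δλ = 10.2″

sin φ = -0.223250, cos φ = 0.974761, sin λ = 0.981219, cos λ = 0.192899.
East component: ΔE = −sin λ·ΔX + cos λ·ΔY = −(0.981219)(-414.0) + (0.192899)(-515.3) = 306.82 m.
1° of latitude spans πR/180 = 111195 m; at latitude φ, 1° of longitude spans that × cos φ = 108388.5 m, so Δλ = 306.82 / 108388.5 × 3600 = 10.191″.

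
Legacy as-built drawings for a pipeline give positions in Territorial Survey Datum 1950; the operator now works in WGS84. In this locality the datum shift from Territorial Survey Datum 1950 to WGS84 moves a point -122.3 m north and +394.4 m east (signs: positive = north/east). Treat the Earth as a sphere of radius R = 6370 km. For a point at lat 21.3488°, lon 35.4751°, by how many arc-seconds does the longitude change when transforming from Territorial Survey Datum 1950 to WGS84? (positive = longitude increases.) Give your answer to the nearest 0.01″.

Δλ = 13.71″

At latitude 21.3488°, cos φ = 0.931382.
One radian of longitude at latitude φ spans R cos φ, so Δλ = ΔE / (R cos φ) = 394.4 / (6370000 × 0.931382) = 6.6477e-05 rad = 13.712″.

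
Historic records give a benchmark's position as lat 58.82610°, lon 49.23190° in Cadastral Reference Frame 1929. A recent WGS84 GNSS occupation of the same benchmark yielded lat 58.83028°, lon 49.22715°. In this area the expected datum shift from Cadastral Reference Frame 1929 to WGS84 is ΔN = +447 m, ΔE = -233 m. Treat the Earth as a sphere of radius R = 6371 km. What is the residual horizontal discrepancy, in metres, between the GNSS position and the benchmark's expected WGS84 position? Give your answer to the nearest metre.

44 m

Observed coordinate differences: Δφ = +0.00418°, Δλ = -0.00475°.
Converting to metres (1° lat = 111195 m, cos φ = 0.517637): observed ΔN = 464.8 m, observed ΔE = -273.4 m.
Subtracting the expected shift leaves a residual of 464.8 − (447) = 17.8 m north and -273.4 − (-233) = -40.4 m east.
Residual distance = √(17.8² + (-40.4)²) = 44.1 m.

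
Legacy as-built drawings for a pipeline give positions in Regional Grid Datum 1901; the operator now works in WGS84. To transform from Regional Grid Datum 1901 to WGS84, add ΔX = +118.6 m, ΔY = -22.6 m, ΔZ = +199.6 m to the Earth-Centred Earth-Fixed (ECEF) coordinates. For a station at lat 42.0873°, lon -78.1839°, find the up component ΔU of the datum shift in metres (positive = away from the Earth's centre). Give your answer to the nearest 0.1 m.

At φ = 42.0873°, λ = -78.1839°: sin φ = 0.670262, cos φ = 0.742124, sin λ = -0.978810, cos λ = 0.204771.
ΔU = cos φ cos λ·ΔX + cos φ sin λ·ΔY + sin φ·ΔZ = (0.742124)(0.204771)(118.6) + (0.742124)(-0.978810)(-22.6) + (0.670262)(199.6) = 168.22 m.

ΔU = 168.2 m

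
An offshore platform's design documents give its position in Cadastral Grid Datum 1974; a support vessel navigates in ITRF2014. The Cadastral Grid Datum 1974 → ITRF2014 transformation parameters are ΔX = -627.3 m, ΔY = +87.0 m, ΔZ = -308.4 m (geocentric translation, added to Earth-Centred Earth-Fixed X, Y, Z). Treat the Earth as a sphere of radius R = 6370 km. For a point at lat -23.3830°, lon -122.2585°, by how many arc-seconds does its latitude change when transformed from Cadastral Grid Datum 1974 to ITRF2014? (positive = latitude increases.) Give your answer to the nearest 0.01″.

sin φ = -0.396876, cos φ = 0.917872, sin λ = -0.845649, cos λ = -0.533740.
North component: ΔN = −sin φ cos λ·ΔX − sin φ sin λ·ΔY + cos φ·ΔZ = −(-0.396876)(-0.533740)(-627.3) − (-0.396876)(-0.845649)(87.0) + (0.917872)(-308.4) = -179.39 m.
1° of latitude spans πR/180 = 111177 m, so Δφ = -179.39 / 111177 × 3600 = -5.809″.

Δφ = -5.81″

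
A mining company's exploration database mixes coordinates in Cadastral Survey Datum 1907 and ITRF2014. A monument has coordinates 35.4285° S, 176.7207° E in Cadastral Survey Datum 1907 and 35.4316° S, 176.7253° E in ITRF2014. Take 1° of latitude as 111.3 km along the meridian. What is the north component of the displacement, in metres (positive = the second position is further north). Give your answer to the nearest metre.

ΔN = -345 m

Δφ = -35.4316° − -35.4285° = -0.0031°; Δλ = 176.7253° − 176.7207° = +0.0046°.
ΔN = Δφ × 111300 = -345.0 m; ΔE = Δλ × 111300 × cos(-35.4285°) = +0.0046 × 111300 × 0.814840 = 417.2 m.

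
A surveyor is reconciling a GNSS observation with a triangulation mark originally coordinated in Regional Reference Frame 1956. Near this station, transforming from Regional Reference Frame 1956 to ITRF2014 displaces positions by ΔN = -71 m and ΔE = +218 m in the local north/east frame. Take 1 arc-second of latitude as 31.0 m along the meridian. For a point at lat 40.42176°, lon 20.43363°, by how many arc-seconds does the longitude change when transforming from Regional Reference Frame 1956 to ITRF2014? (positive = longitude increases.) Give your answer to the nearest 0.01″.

Δλ = 9.24″

At latitude 40.42176°, cos φ = 0.761292.
1″ of longitude at this latitude = 31.00 × cos φ = 23.6001 m, so Δλ = 218.0 / 23.6001 = 9.237″.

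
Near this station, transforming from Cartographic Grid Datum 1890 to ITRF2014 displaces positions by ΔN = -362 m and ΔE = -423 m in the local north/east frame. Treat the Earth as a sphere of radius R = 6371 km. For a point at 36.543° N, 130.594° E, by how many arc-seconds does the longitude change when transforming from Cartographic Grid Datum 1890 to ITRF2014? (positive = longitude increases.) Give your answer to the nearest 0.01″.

Δλ = -17.05″

At latitude 36.543°, cos φ = 0.803410.
One radian of longitude at latitude φ spans R cos φ, so Δλ = ΔE / (R cos φ) = -423.0 / (6371000 × 0.803410) = -8.2641e-05 rad = -17.046″.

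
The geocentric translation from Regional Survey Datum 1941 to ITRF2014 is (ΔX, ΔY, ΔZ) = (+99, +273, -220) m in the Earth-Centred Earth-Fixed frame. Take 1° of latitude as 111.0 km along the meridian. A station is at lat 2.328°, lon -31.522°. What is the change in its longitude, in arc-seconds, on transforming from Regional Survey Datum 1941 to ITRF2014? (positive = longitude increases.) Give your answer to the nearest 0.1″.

sin φ = 0.040620, cos φ = 0.999175, sin λ = -0.522826, cos λ = 0.852439.
East component: ΔE = −sin λ·ΔX + cos λ·ΔY = −(-0.522826)(99) + (0.852439)(273) = 284.48 m.
1° of latitude spans 111000 m; at latitude φ, 1° of longitude spans that × cos φ = 110908.4 m, so Δλ = 284.48 / 110908.4 × 3600 = 9.234″.

Δλ = 9.2″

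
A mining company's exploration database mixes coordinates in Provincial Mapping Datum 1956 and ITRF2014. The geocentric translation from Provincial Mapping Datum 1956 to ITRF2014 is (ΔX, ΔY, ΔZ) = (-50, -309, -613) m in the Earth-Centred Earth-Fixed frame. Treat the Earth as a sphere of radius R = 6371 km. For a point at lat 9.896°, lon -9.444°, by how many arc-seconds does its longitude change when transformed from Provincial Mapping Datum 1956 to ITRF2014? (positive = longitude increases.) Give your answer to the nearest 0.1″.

sin φ = 0.171860, cos φ = 0.985121, sin λ = -0.164084, cos λ = 0.986446.
East component: ΔE = −sin λ·ΔX + cos λ·ΔY = −(-0.164084)(-50) + (0.986446)(-309) = -313.02 m.
1° of latitude spans πR/180 = 111195 m; at latitude φ, 1° of longitude spans that × cos φ = 109540.5 m, so Δλ = -313.02 / 109540.5 × 3600 = -10.287″.

Δλ = -10.3″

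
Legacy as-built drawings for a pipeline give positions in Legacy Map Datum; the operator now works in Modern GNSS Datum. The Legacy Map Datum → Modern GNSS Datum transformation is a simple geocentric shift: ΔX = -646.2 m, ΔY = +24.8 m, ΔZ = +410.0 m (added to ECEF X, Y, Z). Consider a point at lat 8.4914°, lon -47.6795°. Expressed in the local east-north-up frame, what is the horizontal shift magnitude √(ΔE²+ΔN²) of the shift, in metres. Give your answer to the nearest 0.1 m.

660.2 m

The local east axis at (φ, λ) is (−sin λ, cos λ, 0), so ΔE = −sin(-47.6795°)·(-646.2) + cos(-47.6795°)·24.8 = -461.10 m.
The local north axis is (−sin φ cos λ, −sin φ sin λ, cos φ), giving ΔN = 64.243 + 2.708 + 405.506 = 472.46 m.
Horizontal magnitude = √(ΔE² + ΔN²) = √((-461.10)² + 472.46²) = 660.17 m.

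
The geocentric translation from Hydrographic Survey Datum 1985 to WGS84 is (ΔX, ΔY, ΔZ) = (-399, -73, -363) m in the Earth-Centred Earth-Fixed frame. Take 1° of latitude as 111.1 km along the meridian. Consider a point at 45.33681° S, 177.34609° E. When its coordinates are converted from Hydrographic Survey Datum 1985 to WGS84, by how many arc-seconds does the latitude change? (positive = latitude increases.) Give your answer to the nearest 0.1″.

sin φ = -0.711251, cos φ = 0.702938, sin λ = 0.046303, cos λ = -0.998927.
North component: ΔN = −sin φ cos λ·ΔX − sin φ sin λ·ΔY + cos φ·ΔZ = −(-0.711251)(-0.998927)(-399) − (-0.711251)(0.046303)(-73) + (0.702938)(-363) = 25.91 m.
1° of latitude spans 111100 m, so Δφ = 25.91 / 111100 × 3600 = 0.840″.

Δφ = 0.8″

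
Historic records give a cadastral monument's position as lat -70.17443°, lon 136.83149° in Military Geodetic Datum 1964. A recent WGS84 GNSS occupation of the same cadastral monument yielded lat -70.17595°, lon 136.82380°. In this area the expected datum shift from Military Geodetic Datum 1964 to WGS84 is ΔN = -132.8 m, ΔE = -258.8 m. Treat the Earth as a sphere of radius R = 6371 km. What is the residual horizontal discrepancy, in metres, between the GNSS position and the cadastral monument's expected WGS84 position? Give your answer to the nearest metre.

Observed coordinate differences: Δφ = -0.00152°, Δλ = -0.00769°.
Converting to metres (1° lat = 111195 m, cos φ = 0.339158): observed ΔN = -169.0 m, observed ΔE = -290.0 m.
Subtracting the expected shift leaves a residual of -169.0 − (-132.8) = -36.2 m north and -290.0 − (-258.8) = -31.2 m east.
Residual distance = √((-36.2)² + (-31.2)²) = 47.8 m.

48 m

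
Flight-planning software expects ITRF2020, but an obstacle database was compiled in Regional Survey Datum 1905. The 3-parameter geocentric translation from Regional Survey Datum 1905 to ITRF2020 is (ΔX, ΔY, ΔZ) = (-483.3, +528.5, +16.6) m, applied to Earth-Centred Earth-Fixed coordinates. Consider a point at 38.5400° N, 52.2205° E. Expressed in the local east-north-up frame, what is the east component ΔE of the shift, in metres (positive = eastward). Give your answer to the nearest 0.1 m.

ΔE = 705.8 m

The local east axis at (φ, λ) is (−sin λ, cos λ, 0), so ΔE = −sin(52.2205°)·(-483.3) + cos(52.2205°)·528.5 = 705.76 m.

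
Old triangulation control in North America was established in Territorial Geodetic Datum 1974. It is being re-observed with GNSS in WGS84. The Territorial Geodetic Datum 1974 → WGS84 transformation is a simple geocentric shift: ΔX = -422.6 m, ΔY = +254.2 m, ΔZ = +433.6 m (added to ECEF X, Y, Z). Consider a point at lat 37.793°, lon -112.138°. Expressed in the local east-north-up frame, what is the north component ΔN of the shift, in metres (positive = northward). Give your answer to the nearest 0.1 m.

ΔN = 389.3 m

At φ = 37.793°, λ = -112.138°: sin φ = 0.612811, cos φ = 0.790230, sin λ = -0.926279, cos λ = -0.376839.
ΔN = −sin φ cos λ·ΔX − sin φ sin λ·ΔY + cos φ·ΔZ = −(0.612811)(-0.376839)(-422.6) − (0.612811)(-0.926279)(254.2) + (0.790230)(433.6) = 389.34 m.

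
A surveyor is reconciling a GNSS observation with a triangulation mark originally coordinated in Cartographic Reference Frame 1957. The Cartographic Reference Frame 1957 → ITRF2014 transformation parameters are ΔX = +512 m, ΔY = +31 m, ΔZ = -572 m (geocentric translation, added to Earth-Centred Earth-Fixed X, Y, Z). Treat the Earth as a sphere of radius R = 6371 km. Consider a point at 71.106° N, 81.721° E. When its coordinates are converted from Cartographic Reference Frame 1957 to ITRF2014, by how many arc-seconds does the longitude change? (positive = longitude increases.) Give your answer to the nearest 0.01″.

sin φ = 0.946119, cos φ = 0.323818, sin λ = 0.989579, cos λ = 0.143994.
East component: ΔE = −sin λ·ΔX + cos λ·ΔY = −(0.989579)(512) + (0.143994)(31) = -502.20 m.
1° of latitude spans πR/180 = 111195 m; at latitude φ, 1° of longitude spans that × cos φ = 36007.0 m, so Δλ = -502.20 / 36007.0 × 3600 = -50.210″.

Δλ = -50.21″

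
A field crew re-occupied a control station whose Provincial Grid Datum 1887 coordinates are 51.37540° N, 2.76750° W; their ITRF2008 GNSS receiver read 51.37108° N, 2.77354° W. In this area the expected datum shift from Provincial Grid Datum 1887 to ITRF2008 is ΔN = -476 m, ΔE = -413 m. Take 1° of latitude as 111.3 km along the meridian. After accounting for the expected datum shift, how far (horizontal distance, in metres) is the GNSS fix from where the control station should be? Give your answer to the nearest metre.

Observed coordinate differences: Δφ = -0.00432°, Δλ = -0.00604°.
Converting to metres (1° lat = 111300 m, cos φ = 0.624215): observed ΔN = -480.8 m, observed ΔE = -419.6 m.
Subtracting the expected shift leaves a residual of -480.8 − (-476) = -4.8 m north and -419.6 − (-413) = -6.6 m east.
Residual distance = √((-4.8)² + (-6.6)²) = 8.2 m.

8 m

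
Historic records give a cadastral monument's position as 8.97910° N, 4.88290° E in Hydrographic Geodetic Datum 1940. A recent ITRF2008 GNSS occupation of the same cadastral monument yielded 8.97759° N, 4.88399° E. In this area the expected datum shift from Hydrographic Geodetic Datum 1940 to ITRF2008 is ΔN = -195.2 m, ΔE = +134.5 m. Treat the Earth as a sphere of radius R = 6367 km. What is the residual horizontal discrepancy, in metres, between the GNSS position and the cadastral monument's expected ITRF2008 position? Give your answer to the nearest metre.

Observed coordinate differences: Δφ = -0.00151°, Δλ = +0.00109°.
Converting to metres (1° lat = 111125 m, cos φ = 0.987745): observed ΔN = -167.8 m, observed ΔE = 119.6 m.
Subtracting the expected shift leaves a residual of -167.8 − (-195.2) = 27.4 m north and 119.6 − (134.5) = -14.9 m east.
Residual distance = √(27.4² + (-14.9)²) = 31.2 m.

31 m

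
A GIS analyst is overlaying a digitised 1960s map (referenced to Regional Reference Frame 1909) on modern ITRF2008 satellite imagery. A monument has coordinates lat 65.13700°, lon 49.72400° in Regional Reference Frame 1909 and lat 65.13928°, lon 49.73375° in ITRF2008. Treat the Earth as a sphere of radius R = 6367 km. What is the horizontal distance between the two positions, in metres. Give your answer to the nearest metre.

Δφ = 65.13928° − 65.13700° = +0.00228°; Δλ = 49.73375° − 49.72400° = +0.00975°.
1° along a meridian = πR/180 = 111125 m.
ΔN = Δφ × 111125 = 253.4 m; ΔE = Δλ × 111125 × cos(65.13700°) = +0.00975 × 111125 × 0.420450 = 455.5 m.
Distance = √(ΔE² + ΔN²) = √(455.5² + 253.4²) = 521.3 m.

521 m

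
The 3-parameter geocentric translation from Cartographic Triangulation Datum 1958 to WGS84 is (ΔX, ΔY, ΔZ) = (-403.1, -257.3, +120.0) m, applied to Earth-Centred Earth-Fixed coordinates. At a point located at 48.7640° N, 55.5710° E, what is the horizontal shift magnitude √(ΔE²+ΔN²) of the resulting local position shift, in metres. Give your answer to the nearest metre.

At φ = 48.7640°, λ = 55.5710°: sin φ = 0.752001, cos φ = 0.659162, sin λ = 0.824827, cos λ = 0.565385.
ΔE = −sin λ·ΔX + cos λ·ΔY = −(0.824827)·(-403.1) + (0.565385)·(-257.3) = 187.01 m.
ΔN = −sin φ cos λ·ΔX − sin φ sin λ·ΔY + cos φ·ΔZ = −(0.752001)(0.565385)(-403.1) − (0.752001)(0.824827)(-257.3) + (0.659162)(120.0) = 410.08 m.
Horizontal magnitude = √(ΔE² + ΔN²) = √(187.01² + 410.08²) = 450.71 m.

451 m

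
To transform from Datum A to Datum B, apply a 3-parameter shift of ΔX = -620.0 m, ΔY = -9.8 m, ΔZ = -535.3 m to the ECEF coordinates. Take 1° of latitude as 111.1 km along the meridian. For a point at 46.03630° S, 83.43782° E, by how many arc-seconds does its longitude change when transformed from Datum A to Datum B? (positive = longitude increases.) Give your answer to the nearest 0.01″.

sin φ = -0.719780, cos φ = 0.694202, sin λ = 0.993448, cos λ = 0.114281.
East component: ΔE = −sin λ·ΔX + cos λ·ΔY = −(0.993448)(-620.0) + (0.114281)(-9.8) = 614.82 m.
1° of latitude spans 111100 m; at latitude φ, 1° of longitude spans that × cos φ = 77125.9 m, so Δλ = 614.82 / 77125.9 × 3600 = 28.698″.

Δλ = 28.70″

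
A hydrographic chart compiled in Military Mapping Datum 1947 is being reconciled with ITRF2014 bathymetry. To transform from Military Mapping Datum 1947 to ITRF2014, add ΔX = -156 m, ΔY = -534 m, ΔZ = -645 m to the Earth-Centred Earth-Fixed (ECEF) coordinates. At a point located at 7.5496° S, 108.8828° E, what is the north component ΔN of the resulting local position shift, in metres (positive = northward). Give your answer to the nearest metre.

The local north axis is (−sin φ cos λ, −sin φ sin λ, cos φ), giving ΔN = 6.633 − 66.383 − 639.409 = -699.16 m.

ΔN = -699 m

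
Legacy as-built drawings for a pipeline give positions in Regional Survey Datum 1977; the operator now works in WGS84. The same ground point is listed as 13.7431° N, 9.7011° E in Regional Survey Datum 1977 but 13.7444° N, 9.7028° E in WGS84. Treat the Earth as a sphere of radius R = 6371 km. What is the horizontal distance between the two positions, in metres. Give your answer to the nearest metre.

Δφ = 13.7444° − 13.7431° = +0.0013°; Δλ = 9.7028° − 9.7011° = +0.0017°.
1° along a meridian = πR/180 = 111195 m.
ΔN = Δφ × 111195 = 144.6 m; ΔE = Δλ × 111195 × cos(13.7431°) = +0.0017 × 111195 × 0.971371 = 183.6 m.
Distance = √(ΔE² + ΔN²) = √(183.6² + 144.6²) = 233.7 m.

234 m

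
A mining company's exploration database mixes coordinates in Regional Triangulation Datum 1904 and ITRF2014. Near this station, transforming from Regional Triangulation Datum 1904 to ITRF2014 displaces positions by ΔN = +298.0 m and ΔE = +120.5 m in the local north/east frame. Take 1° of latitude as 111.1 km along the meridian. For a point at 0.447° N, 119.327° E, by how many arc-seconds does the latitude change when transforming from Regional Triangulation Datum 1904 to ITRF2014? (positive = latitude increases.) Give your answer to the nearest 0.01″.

Δφ = 9.66″

1° of latitude = 111.1 km, so Δφ = 298.0 / 111100 = 0.0026823° = 9.656″.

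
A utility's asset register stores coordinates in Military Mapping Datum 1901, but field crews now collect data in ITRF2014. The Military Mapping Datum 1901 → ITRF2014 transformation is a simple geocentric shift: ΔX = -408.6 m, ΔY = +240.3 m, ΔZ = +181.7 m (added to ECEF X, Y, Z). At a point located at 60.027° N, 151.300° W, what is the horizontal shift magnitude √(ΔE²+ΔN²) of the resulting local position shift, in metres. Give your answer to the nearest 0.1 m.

The local east axis at (φ, λ) is (−sin λ, cos λ, 0), so ΔE = −sin(-151.300°)·(-408.6) + cos(-151.300°)·240.3 = -407.00 m.
The local north axis is (−sin φ cos λ, −sin φ sin λ, cos φ), giving ΔN = -310.470 + 99.965 + 90.776 = -119.73 m.
Horizontal magnitude = √(ΔE² + ΔN²) = √((-407.00)² + (-119.73)²) = 424.24 m.

424.2 m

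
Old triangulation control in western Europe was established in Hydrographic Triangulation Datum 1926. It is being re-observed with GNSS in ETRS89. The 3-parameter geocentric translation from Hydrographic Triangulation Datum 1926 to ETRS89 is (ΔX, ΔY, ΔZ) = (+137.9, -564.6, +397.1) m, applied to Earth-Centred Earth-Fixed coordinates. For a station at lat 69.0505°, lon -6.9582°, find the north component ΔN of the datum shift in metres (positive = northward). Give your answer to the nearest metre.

ΔN = -50 m

At φ = 69.0505°, λ = -6.9582°: sin φ = 0.933896, cos φ = 0.357545, sin λ = -0.121145, cos λ = 0.992635.
ΔN = −sin φ cos λ·ΔX − sin φ sin λ·ΔY + cos φ·ΔZ = −(0.933896)(0.992635)(137.9) − (0.933896)(-0.121145)(-564.6) + (0.357545)(397.1) = -49.73 m.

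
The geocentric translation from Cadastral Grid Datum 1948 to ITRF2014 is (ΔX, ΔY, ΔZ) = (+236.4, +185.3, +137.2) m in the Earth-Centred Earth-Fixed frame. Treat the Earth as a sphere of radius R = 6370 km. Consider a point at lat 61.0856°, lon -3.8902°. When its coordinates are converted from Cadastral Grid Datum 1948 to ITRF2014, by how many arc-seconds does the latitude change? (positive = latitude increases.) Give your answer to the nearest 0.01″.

Δφ = -4.18″

sin φ = 0.875343, cos φ = 0.483502, sin λ = -0.067845, cos λ = 0.997696.
North component: ΔN = −sin φ cos λ·ΔX − sin φ sin λ·ΔY + cos φ·ΔZ = −(0.875343)(0.997696)(236.4) − (0.875343)(-0.067845)(185.3) + (0.483502)(137.2) = -129.11 m.
1° of latitude spans πR/180 = 111177 m, so Δφ = -129.11 / 111177 × 3600 = -4.181″.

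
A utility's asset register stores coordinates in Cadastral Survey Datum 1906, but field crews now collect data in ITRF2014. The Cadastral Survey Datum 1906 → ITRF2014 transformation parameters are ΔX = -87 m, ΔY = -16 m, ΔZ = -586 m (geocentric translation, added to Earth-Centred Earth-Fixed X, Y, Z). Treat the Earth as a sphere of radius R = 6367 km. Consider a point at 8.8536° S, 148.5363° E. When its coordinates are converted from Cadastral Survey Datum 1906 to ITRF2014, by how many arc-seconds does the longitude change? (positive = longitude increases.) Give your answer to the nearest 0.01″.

Δλ = 1.94″

sin φ = -0.153910, cos φ = 0.988085, sin λ = 0.521958, cos λ = -0.852971.
East component: ΔE = −sin λ·ΔX + cos λ·ΔY = −(0.521958)(-87) + (-0.852971)(-16) = 59.06 m.
1° of latitude spans πR/180 = 111125 m; at latitude φ, 1° of longitude spans that × cos φ = 109801.0 m, so Δλ = 59.06 / 109801.0 × 3600 = 1.936″.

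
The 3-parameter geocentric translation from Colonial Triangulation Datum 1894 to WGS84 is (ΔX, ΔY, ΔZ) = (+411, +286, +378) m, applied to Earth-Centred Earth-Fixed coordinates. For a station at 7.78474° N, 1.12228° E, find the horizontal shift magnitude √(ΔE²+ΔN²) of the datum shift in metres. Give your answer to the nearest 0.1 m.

At φ = 7.78474°, λ = 1.12228°: sin φ = 0.135452, cos φ = 0.990784, sin λ = 0.019586, cos λ = 0.999808.
ΔE = −sin λ·ΔX + cos λ·ΔY = −(0.019586)·(411) + (0.999808)·(286) = 277.90 m.
ΔN = −sin φ cos λ·ΔX − sin φ sin λ·ΔY + cos φ·ΔZ = −(0.135452)(0.999808)(411) − (0.135452)(0.019586)(286) + (0.990784)(378) = 318.10 m.
Horizontal magnitude = √(ΔE² + ΔN²) = √(277.90² + 318.10²) = 422.39 m.

422.4 m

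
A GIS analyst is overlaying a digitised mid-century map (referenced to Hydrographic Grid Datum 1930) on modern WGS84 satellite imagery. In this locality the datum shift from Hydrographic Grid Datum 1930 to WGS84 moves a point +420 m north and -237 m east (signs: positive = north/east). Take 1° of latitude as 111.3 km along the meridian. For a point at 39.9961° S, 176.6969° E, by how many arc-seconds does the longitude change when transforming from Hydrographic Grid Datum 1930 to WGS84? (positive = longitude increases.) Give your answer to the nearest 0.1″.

Δλ = -10.0″

At latitude -39.9961°, cos φ = 0.766088.
1° of longitude at this latitude = 111.3 × cos φ = 85.27 km, so Δλ = -237.0 / 85265.6 = -0.0027795° = -10.006″.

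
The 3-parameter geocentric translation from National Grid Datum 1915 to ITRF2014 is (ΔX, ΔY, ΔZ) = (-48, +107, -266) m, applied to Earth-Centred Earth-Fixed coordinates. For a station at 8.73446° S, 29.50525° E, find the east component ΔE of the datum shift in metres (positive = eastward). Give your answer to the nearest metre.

The local east axis at (φ, λ) is (−sin λ, cos λ, 0), so ΔE = −sin(29.50525°)·(-48) + cos(29.50525°)·107 = 116.76 m.

ΔE = 117 m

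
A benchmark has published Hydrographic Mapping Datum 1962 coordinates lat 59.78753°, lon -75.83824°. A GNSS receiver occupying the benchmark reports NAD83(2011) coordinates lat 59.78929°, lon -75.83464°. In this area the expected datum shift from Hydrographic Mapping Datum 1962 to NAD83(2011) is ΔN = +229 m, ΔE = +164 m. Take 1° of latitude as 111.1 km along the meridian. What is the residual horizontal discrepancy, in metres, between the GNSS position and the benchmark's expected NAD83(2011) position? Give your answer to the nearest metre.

50 m

Observed coordinate differences: Δφ = +0.00176°, Δλ = +0.00360°.
Converting to metres (1° lat = 111100 m, cos φ = 0.503208): observed ΔN = 195.5 m, observed ΔE = 201.3 m.
Subtracting the expected shift leaves a residual of 195.5 − (229) = -33.5 m north and 201.3 − (164) = 37.3 m east.
Residual distance = √((-33.5)² + 37.3²) = 50.1 m.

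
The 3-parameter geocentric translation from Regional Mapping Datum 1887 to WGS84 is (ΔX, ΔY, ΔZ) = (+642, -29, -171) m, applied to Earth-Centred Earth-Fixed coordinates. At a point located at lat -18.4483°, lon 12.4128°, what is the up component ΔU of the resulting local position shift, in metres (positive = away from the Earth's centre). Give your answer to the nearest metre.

At φ = -18.4483°, λ = 12.4128°: sin φ = -0.316449, cos φ = 0.948610, sin λ = 0.214954, cos λ = 0.976624.
ΔU = cos φ cos λ·ΔX + cos φ sin λ·ΔY + sin φ·ΔZ = (0.948610)(0.976624)(642) + (0.948610)(0.214954)(-29) + (-0.316449)(-171) = 642.97 m.

ΔU = 643 m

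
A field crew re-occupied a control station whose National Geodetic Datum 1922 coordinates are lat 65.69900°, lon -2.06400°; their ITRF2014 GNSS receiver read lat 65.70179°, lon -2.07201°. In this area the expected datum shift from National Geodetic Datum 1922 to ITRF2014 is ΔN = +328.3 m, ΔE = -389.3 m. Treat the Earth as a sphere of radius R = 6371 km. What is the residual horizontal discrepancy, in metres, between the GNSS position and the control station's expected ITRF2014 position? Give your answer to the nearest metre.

29 m

Observed coordinate differences: Δφ = +0.00279°, Δλ = -0.00801°.
Converting to metres (1° lat = 111195 m, cos φ = 0.411530): observed ΔN = 310.2 m, observed ΔE = -366.5 m.
Subtracting the expected shift leaves a residual of 310.2 − (328.3) = -18.1 m north and -366.5 − (-389.3) = 22.8 m east.
Residual distance = √((-18.1)² + 22.8²) = 29.1 m.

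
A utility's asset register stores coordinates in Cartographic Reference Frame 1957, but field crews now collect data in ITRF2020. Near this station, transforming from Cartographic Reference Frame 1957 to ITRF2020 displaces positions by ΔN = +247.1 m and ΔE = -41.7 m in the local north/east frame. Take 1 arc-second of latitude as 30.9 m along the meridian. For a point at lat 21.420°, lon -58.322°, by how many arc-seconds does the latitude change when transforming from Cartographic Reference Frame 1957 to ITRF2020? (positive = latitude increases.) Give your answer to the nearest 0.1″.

1″ of latitude = 30.90 m, so Δφ = 247.1 / 30.90 = 7.997″.

Δφ = 8.0″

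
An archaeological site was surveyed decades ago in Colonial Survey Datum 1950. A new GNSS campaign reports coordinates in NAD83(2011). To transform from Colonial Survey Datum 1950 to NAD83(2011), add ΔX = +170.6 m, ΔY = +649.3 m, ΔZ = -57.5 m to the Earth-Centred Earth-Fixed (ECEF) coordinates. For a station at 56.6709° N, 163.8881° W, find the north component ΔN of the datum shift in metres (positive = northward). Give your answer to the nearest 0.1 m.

ΔN = 255.9 m

The local north axis is (−sin φ cos λ, −sin φ sin λ, cos φ), giving ΔN = 136.942 + 150.554 − 31.593 = 255.90 m.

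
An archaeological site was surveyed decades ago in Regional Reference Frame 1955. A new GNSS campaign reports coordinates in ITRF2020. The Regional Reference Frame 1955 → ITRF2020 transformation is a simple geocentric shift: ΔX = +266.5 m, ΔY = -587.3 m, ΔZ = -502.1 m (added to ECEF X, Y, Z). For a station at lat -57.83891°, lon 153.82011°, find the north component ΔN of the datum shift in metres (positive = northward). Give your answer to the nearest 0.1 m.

ΔN = -689.1 m

At φ = -57.83891°, λ = 153.82011°: sin φ = -0.846555, cos φ = 0.532301, sin λ = 0.441191, cos λ = -0.897413.
ΔN = −sin φ cos λ·ΔX − sin φ sin λ·ΔY + cos φ·ΔZ = −(-0.846555)(-0.897413)(266.5) − (-0.846555)(0.441191)(-587.3) + (0.532301)(-502.1) = -689.08 m.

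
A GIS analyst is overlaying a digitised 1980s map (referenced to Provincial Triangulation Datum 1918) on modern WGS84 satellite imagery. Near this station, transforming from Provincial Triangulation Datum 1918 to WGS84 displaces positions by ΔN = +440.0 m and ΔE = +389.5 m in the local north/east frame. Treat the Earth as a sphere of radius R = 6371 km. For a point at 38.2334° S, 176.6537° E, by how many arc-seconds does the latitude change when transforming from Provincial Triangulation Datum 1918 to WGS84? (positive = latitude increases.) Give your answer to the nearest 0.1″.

Δφ = 14.2″

On a sphere of radius R, 1 rad of latitude = R, so Δφ = ΔN / R = 440.0 / 6371000 = 6.9063e-05 rad = 14.245″.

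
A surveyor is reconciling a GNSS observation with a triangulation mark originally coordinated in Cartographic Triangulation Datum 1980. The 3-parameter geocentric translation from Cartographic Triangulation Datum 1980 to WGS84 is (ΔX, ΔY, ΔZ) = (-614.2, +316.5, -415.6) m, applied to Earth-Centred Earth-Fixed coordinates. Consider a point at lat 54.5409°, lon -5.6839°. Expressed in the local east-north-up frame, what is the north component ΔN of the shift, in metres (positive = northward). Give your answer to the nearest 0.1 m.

ΔN = 282.3 m

The local north axis is (−sin φ cos λ, −sin φ sin λ, cos φ), giving ΔN = 497.825 + 25.532 − 241.099 = 282.26 m.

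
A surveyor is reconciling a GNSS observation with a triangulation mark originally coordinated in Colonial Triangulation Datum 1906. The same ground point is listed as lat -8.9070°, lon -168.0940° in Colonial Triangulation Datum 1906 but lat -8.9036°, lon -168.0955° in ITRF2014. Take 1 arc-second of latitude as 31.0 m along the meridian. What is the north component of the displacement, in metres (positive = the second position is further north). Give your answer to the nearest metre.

Δφ = -8.9036° − -8.9070° = +0.0034°; Δλ = -168.0955° − -168.0940° = -0.0015°.
1° of latitude = 3600 × 31.00 = 111600 m.
ΔN = Δφ × 111600 = 379.4 m; ΔE = Δλ × 111600 × cos(-8.9070°) = -0.0015 × 111600 × 0.987941 = -165.4 m.

ΔN = 379 m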